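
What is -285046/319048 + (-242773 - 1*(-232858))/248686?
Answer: -18512577619/19835692732 ≈ -0.93330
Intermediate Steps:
-285046/319048 + (-242773 - 1*(-232858))/248686 = -285046*1/319048 + (-242773 + 232858)*(1/248686) = -142523/159524 - 9915*1/248686 = -142523/159524 - 9915/248686 = -18512577619/19835692732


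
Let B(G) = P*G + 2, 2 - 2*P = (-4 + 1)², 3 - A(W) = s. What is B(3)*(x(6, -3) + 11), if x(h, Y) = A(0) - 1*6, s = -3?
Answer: -187/2 ≈ -93.500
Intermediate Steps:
A(W) = 6 (A(W) = 3 - 1*(-3) = 3 + 3 = 6)
x(h, Y) = 0 (x(h, Y) = 6 - 1*6 = 6 - 6 = 0)
P = -7/2 (P = 1 - (-4 + 1)²/2 = 1 - ½*(-3)² = 1 - ½*9 = 1 - 9/2 = -7/2 ≈ -3.5000)
B(G) = 2 - 7*G/2 (B(G) = -7*G/2 + 2 = 2 - 7*G/2)
B(3)*(x(6, -3) + 11) = (2 - 7/2*3)*(0 + 11) = (2 - 21/2)*11 = -17/2*11 = -187/2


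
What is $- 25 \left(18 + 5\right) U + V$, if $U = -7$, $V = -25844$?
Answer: $-21819$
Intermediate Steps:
$- 25 \left(18 + 5\right) U + V = - 25 \left(18 + 5\right) \left(-7\right) - 25844 = \left(-25\right) 23 \left(-7\right) - 25844 = \left(-575\right) \left(-7\right) - 25844 = 4025 - 25844 = -21819$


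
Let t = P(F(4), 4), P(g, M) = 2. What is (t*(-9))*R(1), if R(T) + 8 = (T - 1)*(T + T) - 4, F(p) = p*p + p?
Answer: 216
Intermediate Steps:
F(p) = p + p² (F(p) = p² + p = p + p²)
R(T) = -12 + 2*T*(-1 + T) (R(T) = -8 + ((T - 1)*(T + T) - 4) = -8 + ((-1 + T)*(2*T) - 4) = -8 + (2*T*(-1 + T) - 4) = -8 + (-4 + 2*T*(-1 + T)) = -12 + 2*T*(-1 + T))
t = 2
(t*(-9))*R(1) = (2*(-9))*(-12 - 2*1 + 2*1²) = -18*(-12 - 2 + 2*1) = -18*(-12 - 2 + 2) = -18*(-12) = 216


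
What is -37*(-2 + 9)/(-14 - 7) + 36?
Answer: 145/3 ≈ 48.333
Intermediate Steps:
-37*(-2 + 9)/(-14 - 7) + 36 = -259/(-21) + 36 = -259*(-1)/21 + 36 = -37*(-1/3) + 36 = 37/3 + 36 = 145/3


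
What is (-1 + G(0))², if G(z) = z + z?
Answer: 1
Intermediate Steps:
G(z) = 2*z
(-1 + G(0))² = (-1 + 2*0)² = (-1 + 0)² = (-1)² = 1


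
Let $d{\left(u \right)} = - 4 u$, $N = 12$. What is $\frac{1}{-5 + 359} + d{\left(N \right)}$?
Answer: $- \frac{16991}{354} \approx -47.997$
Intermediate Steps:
$\frac{1}{-5 + 359} + d{\left(N \right)} = \frac{1}{-5 + 359} - 48 = \frac{1}{354} - 48 = - \frac{16991}{354}$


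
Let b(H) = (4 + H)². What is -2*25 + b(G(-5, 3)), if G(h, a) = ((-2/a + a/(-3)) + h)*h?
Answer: 12094/9 ≈ 1343.8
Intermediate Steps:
G(h, a) = h*(h - 2/a - a/3) (G(h, a) = ((-2/a + a*(-⅓)) + h)*h = ((-2/a - a/3) + h)*h = (h - 2/a - a/3)*h = h*(h - 2/a - a/3))
-2*25 + b(G(-5, 3)) = -2*25 + (4 + ((-5)² - 2*(-5)/3 - ⅓*3*(-5)))² = -50 + (4 + (25 - 2*(-5)*⅓ + 5))² = -50 + (4 + (25 + 10/3 + 5))² = -50 + (4 + 100/3)² = -50 + (112/3)² = -50 + 12544/9 = 12094/9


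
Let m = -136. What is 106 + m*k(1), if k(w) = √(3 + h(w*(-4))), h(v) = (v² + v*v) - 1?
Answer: 106 - 136*√34 ≈ -687.01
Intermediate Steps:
h(v) = -1 + 2*v² (h(v) = (v² + v²) - 1 = 2*v² - 1 = -1 + 2*v²)
k(w) = √(2 + 32*w²) (k(w) = √(3 + (-1 + 2*(w*(-4))²)) = √(3 + (-1 + 2*(-4*w)²)) = √(3 + (-1 + 2*(16*w²))) = √(3 + (-1 + 32*w²)) = √(2 + 32*w²))
106 + m*k(1) = 106 - 136*√(2 + 32*1²) = 106 - 136*√(2 + 32*1) = 106 - 136*√(2 + 32) = 106 - 136*√34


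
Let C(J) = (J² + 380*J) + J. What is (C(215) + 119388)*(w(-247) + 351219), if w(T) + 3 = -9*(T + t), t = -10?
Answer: 87508326312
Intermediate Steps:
w(T) = 87 - 9*T (w(T) = -3 - 9*(T - 10) = -3 - 9*(-10 + T) = -3 + (90 - 9*T) = 87 - 9*T)
C(J) = J² + 381*J
(C(215) + 119388)*(w(-247) + 351219) = (215*(381 + 215) + 119388)*((87 - 9*(-247)) + 351219) = (215*596 + 119388)*((87 + 2223) + 351219) = (128140 + 119388)*(2310 + 351219) = 247528*353529 = 87508326312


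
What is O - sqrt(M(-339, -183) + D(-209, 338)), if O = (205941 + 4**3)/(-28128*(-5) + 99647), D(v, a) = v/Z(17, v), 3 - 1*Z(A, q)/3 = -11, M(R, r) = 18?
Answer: 206005/240287 - sqrt(22974)/42 ≈ -2.7515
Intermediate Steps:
Z(A, q) = 42 (Z(A, q) = 9 - 3*(-11) = 9 + 33 = 42)
D(v, a) = v/42
O = 206005/240287 (O = (205941 + 64)/(140640 + 99647) = 206005/240287 ≈ 0.85733)
O - sqrt(M(-339, -183) + D(-209, 338)) = 206005/240287 - sqrt(18 + (1/42)*(-209)) = 206005/240287 - sqrt(18 - 209/42) = 206005/240287 - sqrt(547/42) = 206005/240287 - sqrt(22974)/42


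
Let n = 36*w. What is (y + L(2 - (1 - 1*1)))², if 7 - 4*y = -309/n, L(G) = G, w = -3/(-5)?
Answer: 1113025/20736 ≈ 53.676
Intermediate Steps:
w = ⅗ (w = -3*(-⅕) = ⅗ ≈ 0.60000)
n = 108/5 (n = 36*(⅗) = 108/5 ≈ 21.600)
y = 767/144 (y = 7/4 - (-309)/(4*108/5) = 7/4 - (-309)*5/(4*108) = 7/4 - ¼*(-515/36) = 7/4 + 515/144 = 767/144 ≈ 5.3264)
(y + L(2 - (1 - 1*1)))² = (767/144 + (2 - (1 - 1*1)))² = (767/144 + (2 - (1 - 1)))² = (767/144 + (2 - 1*0))² = (767/144 + (2 + 0))² = (767/144 + 2)² = (1055/144)² = 1113025/20736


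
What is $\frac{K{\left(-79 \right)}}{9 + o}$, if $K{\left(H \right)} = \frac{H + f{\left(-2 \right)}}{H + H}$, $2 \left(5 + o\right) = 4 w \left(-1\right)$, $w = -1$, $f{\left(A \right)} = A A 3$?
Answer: $\frac{67}{948} \approx 0.070675$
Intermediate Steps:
$f{\left(A \right)} = 3 A^{2}$ ($f{\left(A \right)} = A^{2} \cdot 3 = 3 A^{2}$)
$o = -3$ ($o = -5 + \frac{4 \left(\left(-1\right) \left(-1\right)\right)}{2} = -5 + \frac{4 \cdot 1}{2} = -5 + \frac{1}{2} \cdot 4 = -5 + 2 = -3$)
$K{\left(H \right)} = \frac{12 + H}{2 H}$ ($K{\left(H \right)} = \frac{H + 3 \left(-2\right)^{2}}{H + H} = \frac{H + 3 \cdot 4}{2 H} = \left(H + 12\right) \frac{1}{2 H} = \left(12 + H\right) \frac{1}{2 H} = \frac{12 + H}{2 H}$)
$\frac{K{\left(-79 \right)}}{9 + o} = \frac{\frac{1}{2} \frac{1}{-79} \left(12 - 79\right)}{9 - 3} = \frac{\frac{1}{2} \left(- \frac{1}{79}\right) \left(-67\right)}{6} = \frac{1}{6} \cdot \frac{67}{158} = \frac{67}{948}$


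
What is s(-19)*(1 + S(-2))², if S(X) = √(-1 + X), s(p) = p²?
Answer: -722 + 722*I*√3 ≈ -722.0 + 1250.5*I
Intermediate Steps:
s(-19)*(1 + S(-2))² = (-19)²*(1 + √(-1 - 2))² = 361*(1 + √(-3))² = 361*(1 + I*√3)²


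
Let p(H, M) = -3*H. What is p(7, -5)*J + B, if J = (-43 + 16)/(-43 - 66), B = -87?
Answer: -10050/109 ≈ -92.202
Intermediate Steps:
J = 27/109 (J = -27/(-109) = -27*(-1/109) = 27/109 ≈ 0.24771)
p(7, -5)*J + B = -3*7*(27/109) - 87 = -21*27/109 - 87 = -567/109 - 87 = -10050/109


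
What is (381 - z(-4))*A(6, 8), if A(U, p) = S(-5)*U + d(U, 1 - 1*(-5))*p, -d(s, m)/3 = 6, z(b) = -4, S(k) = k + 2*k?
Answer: -90090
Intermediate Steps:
S(k) = 3*k
d(s, m) = -18 (d(s, m) = -3*6 = -18)
A(U, p) = -18*p - 15*U (A(U, p) = (3*(-5))*U - 18*p = -15*U - 18*p = -18*p - 15*U)
(381 - z(-4))*A(6, 8) = (381 - 1*(-4))*(-18*8 - 15*6) = (381 + 4)*(-144 - 90) = 385*(-234) = -90090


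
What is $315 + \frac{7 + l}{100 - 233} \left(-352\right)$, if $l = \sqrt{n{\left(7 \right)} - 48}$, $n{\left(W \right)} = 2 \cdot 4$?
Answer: $\frac{6337}{19} + \frac{704 i \sqrt{10}}{133} \approx 333.53 + 16.739 i$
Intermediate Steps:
$n{\left(W \right)} = 8$
$l = 2 i \sqrt{10}$ ($l = \sqrt{8 - 48} = \sqrt{-40} = 2 i \sqrt{10} \approx 6.3246 i$)
$315 + \frac{7 + l}{100 - 233} \left(-352\right) = 315 + \frac{7 + 2 i \sqrt{10}}{100 - 233} \left(-352\right) = 315 + \frac{7 + 2 i \sqrt{10}}{-133} \left(-352\right) = 315 + \left(7 + 2 i \sqrt{10}\right) \left(- \frac{1}{133}\right) \left(-352\right) = 315 + \left(- \frac{1}{19} - \frac{2 i \sqrt{10}}{133}\right) \left(-352\right) = 315 + \left(\frac{352}{19} + \frac{704 i \sqrt{10}}{133}\right) = \frac{6337}{19} + \frac{704 i \sqrt{10}}{133}$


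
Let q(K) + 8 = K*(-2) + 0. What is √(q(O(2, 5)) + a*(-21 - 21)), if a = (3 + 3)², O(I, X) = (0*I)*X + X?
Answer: 3*I*√170 ≈ 39.115*I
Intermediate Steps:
O(I, X) = X (O(I, X) = 0*X + X = 0 + X = X)
a = 36 (a = 6² = 36)
q(K) = -8 - 2*K (q(K) = -8 + (K*(-2) + 0) = -8 + (-2*K + 0) = -8 - 2*K)
√(q(O(2, 5)) + a*(-21 - 21)) = √((-8 - 2*5) + 36*(-21 - 21)) = √((-8 - 10) + 36*(-42)) = √(-18 - 1512) = √(-1530) = 3*I*√170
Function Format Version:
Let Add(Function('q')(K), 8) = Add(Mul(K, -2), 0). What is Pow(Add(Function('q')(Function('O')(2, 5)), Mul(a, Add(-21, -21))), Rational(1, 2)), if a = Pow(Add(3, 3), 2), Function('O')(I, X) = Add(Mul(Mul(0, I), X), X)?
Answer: Mul(3, I, Pow(170, Rational(1, 2))) ≈ Mul(39.115, I)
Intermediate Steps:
Function('O')(I, X) = X (Function('O')(I, X) = Add(Mul(0, X), X) = Add(0, X) = X)
a = 36 (a = Pow(6, 2) = 36)
Function('q')(K) = Add(-8, Mul(-2, K)) (Function('q')(K) = Add(-8, Add(Mul(K, -2), 0)) = Add(-8, Add(Mul(-2, K), 0)) = Add(-8, Mul(-2, K)))
Pow(Add(Function('q')(Function('O')(2, 5)), Mul(a, Add(-21, -21))), Rational(1, 2)) = Pow(Add(Add(-8, Mul(-2, 5)), Mul(36, Add(-21, -21))), Rational(1, 2)) = Pow(Add(Add(-8, -10), Mul(36, -42)), Rational(1, 2)) = Pow(Add(-18, -1512), Rational(1, 2)) = Pow(-1530, Rational(1, 2)) = Mul(3, I, Pow(170, Rational(1, 2)))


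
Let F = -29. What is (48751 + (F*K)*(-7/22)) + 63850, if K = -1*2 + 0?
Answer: 1238408/11 ≈ 1.1258e+5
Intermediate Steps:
K = -2 (K = -2 + 0 = -2)
(48751 + (F*K)*(-7/22)) + 63850 = (48751 + (-29*(-2))*(-7/22)) + 63850 = (48751 + 58*(-7*1/22)) + 63850 = (48751 + 58*(-7/22)) + 63850 = (48751 - 203/11) + 63850 = 536058/11 + 63850 = 1238408/11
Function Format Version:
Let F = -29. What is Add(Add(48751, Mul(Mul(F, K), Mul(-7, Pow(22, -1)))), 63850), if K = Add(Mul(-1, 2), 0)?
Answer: Rational(1238408, 11) ≈ 1.1258e+5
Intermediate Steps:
K = -2 (K = Add(-2, 0) = -2)
Add(Add(48751, Mul(Mul(F, K), Mul(-7, Pow(22, -1)))), 63850) = Add(Add(48751, Mul(Mul(-29, -2), Mul(-7, Pow(22, -1)))), 63850) = Add(Add(48751, Mul(58, Mul(-7, Rational(1, 22)))), 63850) = Add(Add(48751, Mul(58, Rational(-7, 22))), 63850) = Add(Add(48751, Rational(-203, 11)), 63850) = Add(Rational(536058, 11), 63850) = Rational(1238408, 11)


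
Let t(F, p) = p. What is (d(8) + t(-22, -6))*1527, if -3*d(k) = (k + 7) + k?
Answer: -20869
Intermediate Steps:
d(k) = -7/3 - 2*k/3 (d(k) = -((k + 7) + k)/3 = -((7 + k) + k)/3 = -(7 + 2*k)/3 = -7/3 - 2*k/3)
(d(8) + t(-22, -6))*1527 = ((-7/3 - 2/3*8) - 6)*1527 = ((-7/3 - 16/3) - 6)*1527 = (-23/3 - 6)*1527 = -41/3*1527 = -20869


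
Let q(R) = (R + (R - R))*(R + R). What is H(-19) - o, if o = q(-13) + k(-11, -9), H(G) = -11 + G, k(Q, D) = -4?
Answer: -364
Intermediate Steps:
q(R) = 2*R**2 (q(R) = (R + 0)*(2*R) = R*(2*R) = 2*R**2)
o = 334 (o = 2*(-13)**2 - 4 = 2*169 - 4 = 338 - 4 = 334)
H(-19) - o = (-11 - 19) - 1*334 = -30 - 334 = -364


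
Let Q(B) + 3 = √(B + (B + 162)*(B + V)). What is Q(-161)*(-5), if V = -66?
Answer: 15 - 10*I*√97 ≈ 15.0 - 98.489*I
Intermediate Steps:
Q(B) = -3 + √(B + (-66 + B)*(162 + B)) (Q(B) = -3 + √(B + (B + 162)*(B - 66)) = -3 + √(B + (162 + B)*(-66 + B)) = -3 + √(B + (-66 + B)*(162 + B)))
Q(-161)*(-5) = (-3 + √(-10692 + (-161)² + 97*(-161)))*(-5) = (-3 + √(-10692 + 25921 - 15617))*(-5) = (-3 + √(-388))*(-5) = (-3 + 2*I*√97)*(-5) = 15 - 10*I*√97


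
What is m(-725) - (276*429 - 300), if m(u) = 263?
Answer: -117841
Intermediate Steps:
m(-725) - (276*429 - 300) = 263 - (276*429 - 300) = 263 - (118404 - 300) = 263 - 1*118104 = 263 - 118104 = -117841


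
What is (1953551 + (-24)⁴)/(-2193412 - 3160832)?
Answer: -2285327/5354244 ≈ -0.42683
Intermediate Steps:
(1953551 + (-24)⁴)/(-2193412 - 3160832) = (1953551 + 331776)/(-5354244) = 2285327*(-1/5354244) = -2285327/5354244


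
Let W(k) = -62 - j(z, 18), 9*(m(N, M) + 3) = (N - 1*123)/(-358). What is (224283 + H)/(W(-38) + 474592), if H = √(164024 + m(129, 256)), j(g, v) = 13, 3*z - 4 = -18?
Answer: 224283/474517 + 2*√11824642803/254815629 ≈ 0.47351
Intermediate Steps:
z = -14/3 (z = 4/3 + (⅓)*(-18) = 4/3 - 6 = -14/3 ≈ -4.6667)
m(N, M) = -3181/1074 - N/3222 (m(N, M) = -3 + ((N - 1*123)/(-358))/9 = -3 + ((N - 123)*(-1/358))/9 = -3 + ((-123 + N)*(-1/358))/9 = -3 + (123/358 - N/358)/9 = -3 + (41/1074 - N/3222) = -3181/1074 - N/3222)
H = 2*√11824642803/537 (H = √(164024 + (-3181/1074 - 1/3222*129)) = √(164024 + (-3181/1074 - 43/1074)) = √(164024 - 1612/537) = √(88079276/537) = 2*√11824642803/537 ≈ 405.00)
W(k) = -75 (W(k) = -62 - 1*13 = -62 - 13 = -75)
(224283 + H)/(W(-38) + 474592) = (224283 + 2*√11824642803/537)/(-75 + 474592) = (224283 + 2*√11824642803/537)/474517 = (224283 + 2*√11824642803/537)*(1/474517) = 224283/474517 + 2*√11824642803/254815629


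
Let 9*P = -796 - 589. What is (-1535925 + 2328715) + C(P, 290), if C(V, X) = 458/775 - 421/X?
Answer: 35635871809/44950 ≈ 7.9279e+5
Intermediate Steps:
P = -1385/9 (P = (-796 - 589)/9 = (1/9)*(-1385) = -1385/9 ≈ -153.89)
C(V, X) = 458/775 - 421/X (C(V, X) = 458*(1/775) - 421/X = 458/775 - 421/X)
(-1535925 + 2328715) + C(P, 290) = (-1535925 + 2328715) + (458/775 - 421/290) = 792790 + (458/775 - 421*1/290) = 792790 + (458/775 - 421/290) = 792790 - 38691/44950 = 35635871809/44950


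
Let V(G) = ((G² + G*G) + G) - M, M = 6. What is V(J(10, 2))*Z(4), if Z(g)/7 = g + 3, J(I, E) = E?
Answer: 196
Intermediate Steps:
Z(g) = 21 + 7*g (Z(g) = 7*(g + 3) = 7*(3 + g) = 21 + 7*g)
V(G) = -6 + G + 2*G² (V(G) = ((G² + G*G) + G) - 1*6 = ((G² + G²) + G) - 6 = (2*G² + G) - 6 = (G + 2*G²) - 6 = -6 + G + 2*G²)
V(J(10, 2))*Z(4) = (-6 + 2 + 2*2²)*(21 + 7*4) = (-6 + 2 + 2*4)*(21 + 28) = (-6 + 2 + 8)*49 = 4*49 = 196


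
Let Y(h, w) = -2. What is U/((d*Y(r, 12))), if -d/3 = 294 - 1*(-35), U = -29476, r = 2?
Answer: -14738/987 ≈ -14.932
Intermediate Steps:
d = -987 (d = -3*(294 - 1*(-35)) = -3*(294 + 35) = -3*329 = -987)
U/((d*Y(r, 12))) = -29476/((-987*(-2))) = -29476/1974 = -29476*1/1974 = -14738/987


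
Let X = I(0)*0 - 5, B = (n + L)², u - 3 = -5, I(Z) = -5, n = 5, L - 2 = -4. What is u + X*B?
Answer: -47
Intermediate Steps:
L = -2 (L = 2 - 4 = -2)
u = -2 (u = 3 - 5 = -2)
B = 9 (B = (5 - 2)² = 3² = 9)
X = -5 (X = -5*0 - 5 = 0 - 5 = -5)
u + X*B = -2 - 5*9 = -2 - 45 = -47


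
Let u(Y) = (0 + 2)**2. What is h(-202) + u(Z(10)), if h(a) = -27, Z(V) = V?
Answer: -23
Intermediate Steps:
u(Y) = 4 (u(Y) = 2**2 = 4)
h(-202) + u(Z(10)) = -27 + 4 = -23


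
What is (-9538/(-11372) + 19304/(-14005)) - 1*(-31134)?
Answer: 2479233102921/79632430 ≈ 31133.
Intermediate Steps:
(-9538/(-11372) + 19304/(-14005)) - 1*(-31134) = (-9538*(-1/11372) + 19304*(-1/14005)) + 31134 = (4769/5686 - 19304/14005) + 31134 = -42972699/79632430 + 31134 = 2479233102921/79632430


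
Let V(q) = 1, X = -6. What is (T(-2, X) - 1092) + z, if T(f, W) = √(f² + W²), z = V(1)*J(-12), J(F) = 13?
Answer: -1079 + 2*√10 ≈ -1072.7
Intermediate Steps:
z = 13 (z = 1*13 = 13)
T(f, W) = √(W² + f²)
(T(-2, X) - 1092) + z = (√((-6)² + (-2)²) - 1092) + 13 = (√(36 + 4) - 1092) + 13 = (√40 - 1092) + 13 = (2*√10 - 1092) + 13 = (-1092 + 2*√10) + 13 = -1079 + 2*√10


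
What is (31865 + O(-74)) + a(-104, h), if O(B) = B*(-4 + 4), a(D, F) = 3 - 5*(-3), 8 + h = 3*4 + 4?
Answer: 31883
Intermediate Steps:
h = 8 (h = -8 + (3*4 + 4) = -8 + (12 + 4) = -8 + 16 = 8)
a(D, F) = 18 (a(D, F) = 3 + 15 = 18)
O(B) = 0 (O(B) = B*0 = 0)
(31865 + O(-74)) + a(-104, h) = (31865 + 0) + 18 = 31865 + 18 = 31883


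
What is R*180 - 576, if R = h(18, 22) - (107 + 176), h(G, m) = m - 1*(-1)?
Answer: -47376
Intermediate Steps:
h(G, m) = 1 + m (h(G, m) = m + 1 = 1 + m)
R = -260 (R = (1 + 22) - (107 + 176) = 23 - 1*283 = 23 - 283 = -260)
R*180 - 576 = -260*180 - 576 = -46800 - 576 = -47376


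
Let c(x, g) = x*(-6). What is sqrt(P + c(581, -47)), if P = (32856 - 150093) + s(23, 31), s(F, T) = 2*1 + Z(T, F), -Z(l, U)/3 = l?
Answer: I*sqrt(120814) ≈ 347.58*I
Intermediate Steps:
Z(l, U) = -3*l
c(x, g) = -6*x
s(F, T) = 2 - 3*T (s(F, T) = 2*1 - 3*T = 2 - 3*T)
P = -117328 (P = (32856 - 150093) + (2 - 3*31) = -117237 + (2 - 93) = -117237 - 91 = -117328)
sqrt(P + c(581, -47)) = sqrt(-117328 - 6*581) = sqrt(-117328 - 3486) = sqrt(-120814) = I*sqrt(120814)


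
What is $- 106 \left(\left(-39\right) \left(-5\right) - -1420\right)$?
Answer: $-171190$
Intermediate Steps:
$- 106 \left(\left(-39\right) \left(-5\right) - -1420\right) = - 106 \left(195 + 1420\right) = \left(-106\right) 1615 = -171190$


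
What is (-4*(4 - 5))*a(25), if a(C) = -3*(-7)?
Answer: 84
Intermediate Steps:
a(C) = 21
(-4*(4 - 5))*a(25) = -4*(4 - 5)*21 = -4*(-1)*21 = 4*21 = 84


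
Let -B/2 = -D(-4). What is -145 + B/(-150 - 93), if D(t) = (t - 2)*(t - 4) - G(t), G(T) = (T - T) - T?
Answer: -35323/243 ≈ -145.36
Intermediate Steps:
G(T) = -T (G(T) = 0 - T = -T)
D(t) = t + (-4 + t)*(-2 + t) (D(t) = (t - 2)*(t - 4) - (-1)*t = (-2 + t)*(-4 + t) + t = (-4 + t)*(-2 + t) + t = t + (-4 + t)*(-2 + t))
B = 88 (B = -(-2)*(8 + (-4)² - 5*(-4)) = -(-2)*(8 + 16 + 20) = -(-2)*44 = -2*(-44) = 88)
-145 + B/(-150 - 93) = -145 + 88/(-150 - 93) = -145 + 88/(-243) = -145 - 1/243*88 = -145 - 88/243 = -35323/243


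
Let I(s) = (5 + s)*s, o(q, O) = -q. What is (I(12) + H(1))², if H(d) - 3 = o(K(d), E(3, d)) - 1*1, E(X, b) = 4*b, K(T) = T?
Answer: 42025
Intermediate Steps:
I(s) = s*(5 + s)
H(d) = 2 - d (H(d) = 3 + (-d - 1*1) = 3 + (-d - 1) = 3 + (-1 - d) = 2 - d)
(I(12) + H(1))² = (12*(5 + 12) + (2 - 1*1))² = (12*17 + (2 - 1))² = (204 + 1)² = 205² = 42025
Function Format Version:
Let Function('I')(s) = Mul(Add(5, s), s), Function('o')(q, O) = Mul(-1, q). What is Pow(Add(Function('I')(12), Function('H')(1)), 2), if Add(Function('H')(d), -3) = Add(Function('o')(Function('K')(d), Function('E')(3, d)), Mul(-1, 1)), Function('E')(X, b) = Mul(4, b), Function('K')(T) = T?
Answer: 42025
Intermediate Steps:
Function('I')(s) = Mul(s, Add(5, s))
Function('H')(d) = Add(2, Mul(-1, d)) (Function('H')(d) = Add(3, Add(Mul(-1, d), Mul(-1, 1))) = Add(3, Add(Mul(-1, d), -1)) = Add(3, Add(-1, Mul(-1, d))) = Add(2, Mul(-1, d)))
Pow(Add(Function('I')(12), Function('H')(1)), 2) = Pow(Add(Mul(12, Add(5, 12)), Add(2, Mul(-1, 1))), 2) = Pow(Add(Mul(12, 17), Add(2, -1)), 2) = Pow(Add(204, 1), 2) = Pow(205, 2) = 42025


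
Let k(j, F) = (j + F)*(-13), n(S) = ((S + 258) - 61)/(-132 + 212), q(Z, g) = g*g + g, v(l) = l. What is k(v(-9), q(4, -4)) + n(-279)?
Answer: -1601/40 ≈ -40.025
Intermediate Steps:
q(Z, g) = g + g**2 (q(Z, g) = g**2 + g = g + g**2)
n(S) = 197/80 + S/80 (n(S) = ((258 + S) - 61)/80 = (197 + S)*(1/80) = 197/80 + S/80)
k(j, F) = -13*F - 13*j (k(j, F) = (F + j)*(-13) = -13*F - 13*j)
k(v(-9), q(4, -4)) + n(-279) = (-(-52)*(1 - 4) - 13*(-9)) + (197/80 + (1/80)*(-279)) = (-(-52)*(-3) + 117) + (197/80 - 279/80) = (-13*12 + 117) - 41/40 = (-156 + 117) - 41/40 = -39 - 41/40 = -1601/40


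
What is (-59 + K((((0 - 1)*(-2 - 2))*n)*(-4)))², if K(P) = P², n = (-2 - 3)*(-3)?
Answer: 3310966681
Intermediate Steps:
n = 15 (n = -5*(-3) = 15)
(-59 + K((((0 - 1)*(-2 - 2))*n)*(-4)))² = (-59 + ((((0 - 1)*(-2 - 2))*15)*(-4))²)² = (-59 + ((-1*(-4)*15)*(-4))²)² = (-59 + ((4*15)*(-4))²)² = (-59 + (60*(-4))²)² = (-59 + (-240)²)² = (-59 + 57600)² = 57541² = 3310966681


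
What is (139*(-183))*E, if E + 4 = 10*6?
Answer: -1424472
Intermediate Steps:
E = 56 (E = -4 + 10*6 = -4 + 60 = 56)
(139*(-183))*E = (139*(-183))*56 = -25437*56 = -1424472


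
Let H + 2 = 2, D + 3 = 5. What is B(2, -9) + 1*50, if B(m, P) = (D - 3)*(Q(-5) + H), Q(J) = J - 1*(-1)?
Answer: 54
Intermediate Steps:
D = 2 (D = -3 + 5 = 2)
Q(J) = 1 + J (Q(J) = J + 1 = 1 + J)
H = 0 (H = -2 + 2 = 0)
B(m, P) = 4 (B(m, P) = (2 - 3)*((1 - 5) + 0) = -(-4 + 0) = -1*(-4) = 4)
B(2, -9) + 1*50 = 4 + 1*50 = 4 + 50 = 54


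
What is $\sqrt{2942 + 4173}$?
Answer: $\sqrt{7115} \approx 84.35$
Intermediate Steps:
$\sqrt{2942 + 4173} = \sqrt{7115}$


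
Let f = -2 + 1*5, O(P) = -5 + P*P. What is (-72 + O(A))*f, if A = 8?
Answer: -39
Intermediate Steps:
O(P) = -5 + P**2
f = 3 (f = -2 + 5 = 3)
(-72 + O(A))*f = (-72 + (-5 + 8**2))*3 = (-72 + (-5 + 64))*3 = (-72 + 59)*3 = -13*3 = -39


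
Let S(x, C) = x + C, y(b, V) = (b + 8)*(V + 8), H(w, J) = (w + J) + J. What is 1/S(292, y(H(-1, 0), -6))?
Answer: 1/306 ≈ 0.0032680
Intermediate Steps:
H(w, J) = w + 2*J (H(w, J) = (J + w) + J = w + 2*J)
y(b, V) = (8 + V)*(8 + b) (y(b, V) = (8 + b)*(8 + V) = (8 + V)*(8 + b))
S(x, C) = C + x
1/S(292, y(H(-1, 0), -6)) = 1/((64 + 8*(-6) + 8*(-1 + 2*0) - 6*(-1 + 2*0)) + 292) = 1/((64 - 48 + 8*(-1 + 0) - 6*(-1 + 0)) + 292) = 1/((64 - 48 + 8*(-1) - 6*(-1)) + 292) = 1/((64 - 48 - 8 + 6) + 292) = 1/(14 + 292) = 1/306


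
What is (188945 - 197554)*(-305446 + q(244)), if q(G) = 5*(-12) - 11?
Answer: 2630195853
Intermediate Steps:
q(G) = -71 (q(G) = -60 - 11 = -71)
(188945 - 197554)*(-305446 + q(244)) = (188945 - 197554)*(-305446 - 71) = -8609*(-305517) = 2630195853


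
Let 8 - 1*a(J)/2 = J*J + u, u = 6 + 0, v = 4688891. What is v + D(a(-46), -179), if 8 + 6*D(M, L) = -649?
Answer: 9377563/2 ≈ 4.6888e+6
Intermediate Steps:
u = 6
a(J) = 4 - 2*J² (a(J) = 16 - 2*(J*J + 6) = 16 - 2*(J² + 6) = 16 - 2*(6 + J²) = 16 + (-12 - 2*J²) = 4 - 2*J²)
D(M, L) = -219/2 (D(M, L) = -4/3 + (⅙)*(-649) = -4/3 - 649/6 = -219/2)
v + D(a(-46), -179) = 4688891 - 219/2 = 9377563/2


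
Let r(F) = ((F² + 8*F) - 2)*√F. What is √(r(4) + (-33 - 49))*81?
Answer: 81*√10 ≈ 256.14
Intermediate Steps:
r(F) = √F*(-2 + F² + 8*F) (r(F) = (-2 + F² + 8*F)*√F = √F*(-2 + F² + 8*F))
√(r(4) + (-33 - 49))*81 = √(√4*(-2 + 4² + 8*4) + (-33 - 49))*81 = √(2*(-2 + 16 + 32) - 82)*81 = √(2*46 - 82)*81 = √(92 - 82)*81 = √10*81 = 81*√10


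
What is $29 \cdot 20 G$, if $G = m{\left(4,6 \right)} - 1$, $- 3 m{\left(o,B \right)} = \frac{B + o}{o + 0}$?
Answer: $- \frac{3190}{3} \approx -1063.3$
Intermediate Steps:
$m{\left(o,B \right)} = - \frac{B + o}{3 o}$ ($m{\left(o,B \right)} = - \frac{\left(B + o\right) \frac{1}{o + 0}}{3} = - \frac{\left(B + o\right) \frac{1}{o}}{3} = - \frac{\frac{1}{o} \left(B + o\right)}{3} = - \frac{B + o}{3 o}$)
$G = - \frac{11}{6}$ ($G = \frac{\left(-1\right) 6 - 4}{3 \cdot 4} - 1 = \frac{1}{3} \cdot \frac{1}{4} \left(-6 - 4\right) - 1 = \frac{1}{3} \cdot \frac{1}{4} \left(-10\right) - 1 = - \frac{5}{6} - 1 = - \frac{11}{6} \approx -1.8333$)
$29 \cdot 20 G = 29 \cdot 20 \left(- \frac{11}{6}\right) = 580 \left(- \frac{11}{6}\right) = - \frac{3190}{3}$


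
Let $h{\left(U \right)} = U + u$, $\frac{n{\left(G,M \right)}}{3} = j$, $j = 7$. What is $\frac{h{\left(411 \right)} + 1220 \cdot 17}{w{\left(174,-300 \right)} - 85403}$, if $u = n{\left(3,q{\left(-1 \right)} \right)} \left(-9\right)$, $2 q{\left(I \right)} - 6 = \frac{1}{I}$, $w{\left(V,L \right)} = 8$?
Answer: $- \frac{20962}{85395} \approx -0.24547$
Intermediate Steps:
$q{\left(I \right)} = 3 + \frac{1}{2 I}$
$n{\left(G,M \right)} = 21$ ($n{\left(G,M \right)} = 3 \cdot 7 = 21$)
$u = -189$ ($u = 21 \left(-9\right) = -189$)
$h{\left(U \right)} = -189 + U$ ($h{\left(U \right)} = U - 189 = -189 + U$)
$\frac{h{\left(411 \right)} + 1220 \cdot 17}{w{\left(174,-300 \right)} - 85403} = \frac{\left(-189 + 411\right) + 1220 \cdot 17}{8 - 85403} = \frac{222 + 20740}{-85395} = 20962 \left(- \frac{1}{85395}\right) = - \frac{20962}{85395}$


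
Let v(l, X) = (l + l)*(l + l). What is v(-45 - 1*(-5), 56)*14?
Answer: 89600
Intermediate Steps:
v(l, X) = 4*l² (v(l, X) = (2*l)*(2*l) = 4*l²)
v(-45 - 1*(-5), 56)*14 = (4*(-45 - 1*(-5))²)*14 = (4*(-45 + 5)²)*14 = (4*(-40)²)*14 = (4*1600)*14 = 6400*14 = 89600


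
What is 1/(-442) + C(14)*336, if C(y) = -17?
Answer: -2524705/442 ≈ -5712.0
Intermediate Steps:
1/(-442) + C(14)*336 = 1/(-442) - 17*336 = -1/442 - 5712 = -2524705/442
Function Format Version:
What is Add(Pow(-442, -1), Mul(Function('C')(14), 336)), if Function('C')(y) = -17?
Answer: Rational(-2524705, 442) ≈ -5712.0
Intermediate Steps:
Add(Pow(-442, -1), Mul(Function('C')(14), 336)) = Add(Pow(-442, -1), Mul(-17, 336)) = Add(Rational(-1, 442), -5712) = Rational(-2524705, 442)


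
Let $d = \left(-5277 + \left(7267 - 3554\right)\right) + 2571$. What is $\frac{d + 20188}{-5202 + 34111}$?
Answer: $\frac{21195}{28909} \approx 0.73316$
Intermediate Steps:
$d = 1007$ ($d = \left(-5277 + 3713\right) + 2571 = -1564 + 2571 = 1007$)
$\frac{d + 20188}{-5202 + 34111} = \frac{1007 + 20188}{-5202 + 34111} = \frac{21195}{28909}$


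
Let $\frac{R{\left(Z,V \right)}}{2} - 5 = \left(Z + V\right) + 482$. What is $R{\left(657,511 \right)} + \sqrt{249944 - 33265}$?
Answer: $3310 + \sqrt{216679} \approx 3775.5$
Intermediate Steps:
$R{\left(Z,V \right)} = 974 + 2 V + 2 Z$ ($R{\left(Z,V \right)} = 10 + 2 \left(\left(Z + V\right) + 482\right) = 10 + 2 \left(\left(V + Z\right) + 482\right) = 10 + 2 \left(482 + V + Z\right) = 10 + \left(964 + 2 V + 2 Z\right) = 974 + 2 V + 2 Z$)
$R{\left(657,511 \right)} + \sqrt{249944 - 33265} = \left(974 + 2 \cdot 511 + 2 \cdot 657\right) + \sqrt{249944 - 33265} = \left(974 + 1022 + 1314\right) + \sqrt{216679} = 3310 + \sqrt{216679}$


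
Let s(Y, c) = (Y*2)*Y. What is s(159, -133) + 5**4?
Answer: 51187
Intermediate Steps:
s(Y, c) = 2*Y**2 (s(Y, c) = (2*Y)*Y = 2*Y**2)
s(159, -133) + 5**4 = 2*159**2 + 5**4 = 2*25281 + 625 = 50562 + 625 = 51187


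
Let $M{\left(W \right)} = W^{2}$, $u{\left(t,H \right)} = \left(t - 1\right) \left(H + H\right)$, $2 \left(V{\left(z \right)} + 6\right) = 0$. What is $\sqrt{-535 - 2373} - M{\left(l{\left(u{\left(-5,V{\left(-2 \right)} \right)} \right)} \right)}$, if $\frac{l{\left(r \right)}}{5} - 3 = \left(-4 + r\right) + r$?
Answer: $-511225 + 2 i \sqrt{727} \approx -5.1123 \cdot 10^{5} + 53.926 i$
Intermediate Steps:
$V{\left(z \right)} = -6$ ($V{\left(z \right)} = -6 + \frac{1}{2} \cdot 0 = -6 + 0 = -6$)
$u{\left(t,H \right)} = 2 H \left(-1 + t\right)$ ($u{\left(t,H \right)} = \left(-1 + t\right) 2 H = 2 H \left(-1 + t\right)$)
$l{\left(r \right)} = -5 + 10 r$ ($l{\left(r \right)} = 15 + 5 \left(\left(-4 + r\right) + r\right) = 15 + 5 \left(-4 + 2 r\right) = 15 + \left(-20 + 10 r\right) = -5 + 10 r$)
$\sqrt{-535 - 2373} - M{\left(l{\left(u{\left(-5,V{\left(-2 \right)} \right)} \right)} \right)} = \sqrt{-535 - 2373} - \left(-5 + 10 \cdot 2 \left(-6\right) \left(-1 - 5\right)\right)^{2} = \sqrt{-2908} - \left(-5 + 10 \cdot 2 \left(-6\right) \left(-6\right)\right)^{2} = 2 i \sqrt{727} - \left(-5 + 10 \cdot 72\right)^{2} = 2 i \sqrt{727} - \left(-5 + 720\right)^{2} = 2 i \sqrt{727} - 715^{2} = 2 i \sqrt{727} - 511225 = -511225 + 2 i \sqrt{727}$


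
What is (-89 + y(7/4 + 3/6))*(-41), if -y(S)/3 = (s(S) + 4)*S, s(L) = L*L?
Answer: 394051/64 ≈ 6157.0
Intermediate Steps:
s(L) = L²
y(S) = -3*S*(4 + S²) (y(S) = -3*(S² + 4)*S = -3*(4 + S²)*S = -3*S*(4 + S²))
(-89 + y(7/4 + 3/6))*(-41) = (-89 - 3*(7/4 + 3/6)*(4 + (7/4 + 3/6)²))*(-41) = (-89 - 3*(7*(¼) + 3*(⅙))*(4 + (7*(¼) + 3*(⅙))²))*(-41) = (-89 - 3*(7/4 + ½)*(4 + (7/4 + ½)²))*(-41) = (-89 - 3*9/4*(4 + (9/4)²))*(-41) = (-89 - 3*9/4*(4 + 81/16))*(-41) = (-89 - 3*9/4*145/16)*(-41) = (-89 - 3915/64)*(-41) = -9611/64*(-41) = 394051/64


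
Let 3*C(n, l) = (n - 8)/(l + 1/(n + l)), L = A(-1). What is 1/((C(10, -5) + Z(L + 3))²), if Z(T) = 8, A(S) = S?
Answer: 1296/80089 ≈ 0.016182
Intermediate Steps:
L = -1
C(n, l) = (-8 + n)/(3*(l + 1/(l + n))) (C(n, l) = ((n - 8)/(l + 1/(n + l)))/3 = ((-8 + n)/(l + 1/(l + n)))/3 = (-8 + n)/(3*(l + 1/(l + n))))
1/((C(10, -5) + Z(L + 3))²) = 1/(((10² - 8*(-5) - 8*10 - 5*10)/(3*(1 + (-5)² - 5*10)) + 8)²) = 1/(((100 + 40 - 80 - 50)/(3*(1 + 25 - 50)) + 8)²) = 1/(((⅓)*10/(-24) + 8)²) = 1/(((⅓)*(-1/24)*10 + 8)²) = 1/((-5/36 + 8)²) = 1/((283/36)²) = 1/(80089/1296) = 1296/80089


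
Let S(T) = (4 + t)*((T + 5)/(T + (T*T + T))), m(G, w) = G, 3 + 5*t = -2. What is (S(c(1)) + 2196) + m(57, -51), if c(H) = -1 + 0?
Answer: 2241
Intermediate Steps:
c(H) = -1
t = -1 (t = -3/5 + (1/5)*(-2) = -3/5 - 2/5 = -1)
S(T) = 3*(5 + T)/(T**2 + 2*T) (S(T) = (4 - 1)*((T + 5)/(T + (T*T + T))) = 3*((5 + T)/(T + (T**2 + T))) = 3*((5 + T)/(T + (T + T**2))) = 3*((5 + T)/(T**2 + 2*T)) = 3*(5 + T)/(T**2 + 2*T))
(S(c(1)) + 2196) + m(57, -51) = (3*(5 - 1)/(-1*(2 - 1)) + 2196) + 57 = (3*(-1)*4/1 + 2196) + 57 = (3*(-1)*1*4 + 2196) + 57 = (-12 + 2196) + 57 = 2184 + 57 = 2241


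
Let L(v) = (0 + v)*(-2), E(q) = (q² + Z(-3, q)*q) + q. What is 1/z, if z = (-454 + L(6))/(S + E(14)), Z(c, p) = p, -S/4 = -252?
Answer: -707/233 ≈ -3.0343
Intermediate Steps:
S = 1008 (S = -4*(-252) = 1008)
E(q) = q + 2*q² (E(q) = (q² + q*q) + q = (q² + q²) + q = 2*q² + q = q + 2*q²)
L(v) = -2*v (L(v) = v*(-2) = -2*v)
z = -233/707 (z = (-454 - 2*6)/(1008 + 14*(1 + 2*14)) = (-454 - 12)/(1008 + 14*(1 + 28)) = -466/(1008 + 14*29) = -466/(1008 + 406) = -466/1414 = -466*1/1414 = -233/707 ≈ -0.32956)
1/z = 1/(-233/707) = -707/233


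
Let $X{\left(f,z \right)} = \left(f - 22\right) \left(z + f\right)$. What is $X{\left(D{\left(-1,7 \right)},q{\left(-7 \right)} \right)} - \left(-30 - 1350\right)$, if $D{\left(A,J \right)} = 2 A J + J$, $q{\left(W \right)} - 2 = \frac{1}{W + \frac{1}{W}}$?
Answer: $\frac{76453}{50} \approx 1529.1$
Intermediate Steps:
$q{\left(W \right)} = 2 + \frac{1}{W + \frac{1}{W}}$
$D{\left(A,J \right)} = J + 2 A J$ ($D{\left(A,J \right)} = 2 A J + J = J + 2 A J$)
$X{\left(f,z \right)} = \left(-22 + f\right) \left(f + z\right)$
$X{\left(D{\left(-1,7 \right)},q{\left(-7 \right)} \right)} - \left(-30 - 1350\right) = \left(\left(7 \left(1 + 2 \left(-1\right)\right)\right)^{2} - 22 \cdot 7 \left(1 + 2 \left(-1\right)\right) - 22 \frac{2 - 7 + 2 \left(-7\right)^{2}}{1 + \left(-7\right)^{2}} + 7 \left(1 + 2 \left(-1\right)\right) \frac{2 - 7 + 2 \left(-7\right)^{2}}{1 + \left(-7\right)^{2}}\right) - \left(-30 - 1350\right) = \left(\left(7 \left(1 - 2\right)\right)^{2} - 22 \cdot 7 \left(1 - 2\right) - 22 \frac{2 - 7 + 2 \cdot 49}{1 + 49} + 7 \left(1 - 2\right) \frac{2 - 7 + 2 \cdot 49}{1 + 49}\right) - \left(-30 - 1350\right) = \left(\left(7 \left(-1\right)\right)^{2} - 22 \cdot 7 \left(-1\right) - 22 \frac{2 - 7 + 98}{50} + 7 \left(-1\right) \frac{2 - 7 + 98}{50}\right) - -1380 = \left(\left(-7\right)^{2} - -154 - 22 \cdot \frac{1}{50} \cdot 93 - 7 \cdot \frac{1}{50} \cdot 93\right) + 1380 = \left(49 + 154 - \frac{1023}{25} - \frac{651}{50}\right) + 1380 = \frac{7453}{50} + 1380 = \frac{76453}{50}$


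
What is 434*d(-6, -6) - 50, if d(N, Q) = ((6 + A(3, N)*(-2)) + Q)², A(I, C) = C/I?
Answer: 6894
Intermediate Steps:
d(N, Q) = (6 + Q - 2*N/3)² (d(N, Q) = ((6 + (N/3)*(-2)) + Q)² = ((6 - 2*N/3) + Q)² = (6 + Q - 2*N/3)²)
434*d(-6, -6) - 50 = 434*((18 - 2*(-6) + 3*(-6))²/9) - 50 = 434*((18 + 12 - 18)²/9) - 50 = 434*((⅑)*12²) - 50 = 434*((⅑)*144) - 50 = 434*16 - 50 = 6944 - 50 = 6894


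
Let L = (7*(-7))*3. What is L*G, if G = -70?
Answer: 10290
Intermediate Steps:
L = -147 (L = -49*3 = -147)
L*G = -147*(-70) = 10290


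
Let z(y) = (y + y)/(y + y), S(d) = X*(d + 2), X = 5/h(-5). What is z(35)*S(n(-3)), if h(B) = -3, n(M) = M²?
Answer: -55/3 ≈ -18.333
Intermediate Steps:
X = -5/3 (X = 5/(-3) = 5*(-⅓) = -5/3 ≈ -1.6667)
S(d) = -10/3 - 5*d/3 (S(d) = -5*(d + 2)/3 = -5*(2 + d)/3 = -10/3 - 5*d/3)
z(y) = 1 (z(y) = (2*y)/((2*y)) = (2*y)*(1/(2*y)) = 1)
z(35)*S(n(-3)) = 1*(-10/3 - 5/3*(-3)²) = 1*(-10/3 - 5/3*9) = 1*(-10/3 - 15) = 1*(-55/3) = -55/3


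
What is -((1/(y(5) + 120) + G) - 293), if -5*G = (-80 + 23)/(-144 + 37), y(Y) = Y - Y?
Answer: 3763381/12840 ≈ 293.10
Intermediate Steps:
y(Y) = 0
G = -57/535 (G = -(-80 + 23)/(5*(-144 + 37)) = -(-57)/(5*(-107)) = -(-57)*(-1)/(5*107) = -1/5*57/107 = -57/535 ≈ -0.10654)
-((1/(y(5) + 120) + G) - 293) = -((1/(0 + 120) - 57/535) - 293) = -((1/120 - 57/535) - 293) = -(-1261/12840 - 293) = -1*(-3763381/12840) = 3763381/12840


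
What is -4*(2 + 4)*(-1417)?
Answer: 34008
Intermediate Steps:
-4*(2 + 4)*(-1417) = -4*6*(-1417) = -24*(-1417) = 34008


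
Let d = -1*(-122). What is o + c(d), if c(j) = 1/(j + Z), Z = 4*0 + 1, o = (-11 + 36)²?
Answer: 76876/123 ≈ 625.01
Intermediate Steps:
o = 625 (o = 25² = 625)
Z = 1 (Z = 0 + 1 = 1)
d = 122
c(j) = 1/(1 + j) (c(j) = 1/(j + 1) = 1/(1 + j))
o + c(d) = 625 + 1/(1 + 122) = 625 + 1/123 = 76876/123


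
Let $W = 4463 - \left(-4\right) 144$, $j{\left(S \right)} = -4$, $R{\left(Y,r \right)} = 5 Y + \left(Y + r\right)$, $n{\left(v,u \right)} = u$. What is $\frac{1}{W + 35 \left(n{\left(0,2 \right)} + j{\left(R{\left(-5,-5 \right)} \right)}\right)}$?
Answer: $\frac{1}{4969} \approx 0.00020125$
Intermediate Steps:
$R{\left(Y,r \right)} = r + 6 Y$
$W = 5039$ ($W = 4463 - -576 = 4463 + 576 = 5039$)
$\frac{1}{W + 35 \left(n{\left(0,2 \right)} + j{\left(R{\left(-5,-5 \right)} \right)}\right)} = \frac{1}{5039 + 35 \left(2 - 4\right)} = \frac{1}{5039 + 35 \left(-2\right)} = \frac{1}{5039 - 70} = \frac{1}{4969}$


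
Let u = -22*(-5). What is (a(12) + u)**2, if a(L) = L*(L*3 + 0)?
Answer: 293764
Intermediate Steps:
a(L) = 3*L**2 (a(L) = L*(3*L + 0) = L*(3*L) = 3*L**2)
u = 110
(a(12) + u)**2 = (3*12**2 + 110)**2 = (3*144 + 110)**2 = (432 + 110)**2 = 542**2 = 293764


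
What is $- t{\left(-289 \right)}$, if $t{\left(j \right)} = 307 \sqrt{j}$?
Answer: $- 5219 i \approx - 5219.0 i$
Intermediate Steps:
$- t{\left(-289 \right)} = - 307 \sqrt{-289} = - 307 \cdot 17 i = - 5219 i$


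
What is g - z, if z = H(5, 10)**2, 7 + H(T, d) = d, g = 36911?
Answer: 36902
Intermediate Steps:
H(T, d) = -7 + d
z = 9 (z = (-7 + 10)**2 = 3**2 = 9)
g - z = 36911 - 1*9 = 36911 - 9 = 36902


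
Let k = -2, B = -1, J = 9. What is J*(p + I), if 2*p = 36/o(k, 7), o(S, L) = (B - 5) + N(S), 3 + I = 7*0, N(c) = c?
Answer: -189/4 ≈ -47.250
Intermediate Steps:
I = -3 (I = -3 + 7*0 = -3 + 0 = -3)
o(S, L) = -6 + S (o(S, L) = (-1 - 5) + S = -6 + S)
p = -9/4 (p = (36/(-6 - 2))/2 = (36/(-8))/2 = (36*(-1/8))/2 = (1/2)*(-9/2) = -9/4 ≈ -2.2500)
J*(p + I) = 9*(-9/4 - 3) = 9*(-21/4) = -189/4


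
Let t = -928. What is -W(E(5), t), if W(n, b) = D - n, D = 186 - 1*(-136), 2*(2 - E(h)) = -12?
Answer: -314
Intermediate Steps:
E(h) = 8 (E(h) = 2 - ½*(-12) = 2 + 6 = 8)
D = 322 (D = 186 + 136 = 322)
W(n, b) = 322 - n
-W(E(5), t) = -(322 - 1*8) = -(322 - 8) = -1*314 = -314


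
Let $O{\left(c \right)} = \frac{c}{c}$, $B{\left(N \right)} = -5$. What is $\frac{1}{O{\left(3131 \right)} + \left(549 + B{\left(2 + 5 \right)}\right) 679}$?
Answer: $\frac{1}{369377} \approx 2.7073 \cdot 10^{-6}$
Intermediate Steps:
$O{\left(c \right)} = 1$
$\frac{1}{O{\left(3131 \right)} + \left(549 + B{\left(2 + 5 \right)}\right) 679} = \frac{1}{1 + \left(549 - 5\right) 679} = \frac{1}{1 + 544 \cdot 679} = \frac{1}{1 + 369376} = \frac{1}{369377}$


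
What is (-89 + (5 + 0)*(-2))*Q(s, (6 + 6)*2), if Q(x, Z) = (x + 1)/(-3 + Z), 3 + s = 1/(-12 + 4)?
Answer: 561/56 ≈ 10.018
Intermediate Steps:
s = -25/8 (s = -3 + 1/(-12 + 4) = -3 + 1/(-8) = -3 - 1/8 = -25/8 ≈ -3.1250)
Q(x, Z) = (1 + x)/(-3 + Z)
(-89 + (5 + 0)*(-2))*Q(s, (6 + 6)*2) = (-89 + (5 + 0)*(-2))*((1 - 25/8)/(-3 + (6 + 6)*2)) = (-89 + 5*(-2))*(-17/8/(-3 + 12*2)) = (-89 - 10)*(-17/8/(-3 + 24)) = -99*(-17)/(21*8) = -33*(-17)/(7*8) = -99*(-17/168) = 561/56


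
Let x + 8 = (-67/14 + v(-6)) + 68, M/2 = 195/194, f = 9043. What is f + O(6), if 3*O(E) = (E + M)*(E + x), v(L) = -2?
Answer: 1785015/194 ≈ 9201.1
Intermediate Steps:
M = 195/97 (M = 2*(195/194) = 195/97 ≈ 2.0103)
x = 745/14 (x = -8 + ((-67/14 - 2) + 68) = -8 + (-95/14 + 68) = -8 + 857/14 = 745/14 ≈ 53.214)
O(E) = (195/97 + E)*(745/14 + E)/3 (O(E) = ((E + 195/97)*(E + 745/14))/3 = ((195/97 + E)*(745/14 + E))/3 = (195/97 + E)*(745/14 + E)/3)
f + O(6) = 9043 + (48425/1358 + (1/3)*6**2 + (74995/4074)*6) = 9043 + (48425/1358 + (1/3)*36 + 74995/679) = 9043 + (48425/1358 + 12 + 74995/679) = 9043 + 30673/194 = 1785015/194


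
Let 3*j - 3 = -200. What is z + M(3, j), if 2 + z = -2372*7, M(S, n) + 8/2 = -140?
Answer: -16750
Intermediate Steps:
j = -197/3 (j = 1 + (⅓)*(-200) = 1 - 200/3 = -197/3 ≈ -65.667)
M(S, n) = -144 (M(S, n) = -4 - 140 = -144)
z = -16606 (z = -2 - 2372*7 = -2 - 16604 = -16606)
z + M(3, j) = -16606 - 144 = -16750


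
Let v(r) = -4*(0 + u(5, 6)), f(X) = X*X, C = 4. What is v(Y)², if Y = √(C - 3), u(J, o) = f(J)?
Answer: 10000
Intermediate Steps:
f(X) = X²
u(J, o) = J²
Y = 1 (Y = √(4 - 3) = √1 = 1)
v(r) = -100 (v(r) = -4*(0 + 5²) = -4*(0 + 25) = -4*25 = -100)
v(Y)² = (-100)² = 10000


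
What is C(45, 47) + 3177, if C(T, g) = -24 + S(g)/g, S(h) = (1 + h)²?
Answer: 150495/47 ≈ 3202.0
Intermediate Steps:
C(T, g) = -24 + (1 + g)²/g
C(45, 47) + 3177 = (-24 + (1 + 47)²/47) + 3177 = (-24 + (1/47)*48²) + 3177 = (-24 + (1/47)*2304) + 3177 = (-24 + 2304/47) + 3177 = 1176/47 + 3177 = 150495/47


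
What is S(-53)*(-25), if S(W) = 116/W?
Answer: 2900/53 ≈ 54.717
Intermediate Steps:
S(-53)*(-25) = (116/(-53))*(-25) = (116*(-1/53))*(-25) = -116/53*(-25) = 2900/53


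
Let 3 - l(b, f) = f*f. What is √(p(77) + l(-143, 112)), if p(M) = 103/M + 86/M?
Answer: 58*I*√451/11 ≈ 111.98*I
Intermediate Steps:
l(b, f) = 3 - f² (l(b, f) = 3 - f*f = 3 - f²)
p(M) = 189/M
√(p(77) + l(-143, 112)) = √(189/77 + (3 - 1*112²)) = √(189*(1/77) + (3 - 1*12544)) = √(27/11 + (3 - 12544)) = √(27/11 - 12541) = √(-137924/11) = 58*I*√451/11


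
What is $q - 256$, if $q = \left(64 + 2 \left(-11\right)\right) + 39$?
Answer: $-175$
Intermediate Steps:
$q = 81$ ($q = \left(64 - 22\right) + 39 = 42 + 39 = 81$)
$q - 256 = 81 - 256 = -175$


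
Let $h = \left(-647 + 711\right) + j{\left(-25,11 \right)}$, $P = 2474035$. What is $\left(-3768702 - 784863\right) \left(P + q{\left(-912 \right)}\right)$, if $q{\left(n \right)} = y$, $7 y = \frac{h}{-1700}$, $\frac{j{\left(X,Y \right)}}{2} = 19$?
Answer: $- \frac{788597540202111}{70} \approx -1.1266 \cdot 10^{13}$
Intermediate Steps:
$j{\left(X,Y \right)} = 38$ ($j{\left(X,Y \right)} = 2 \cdot 19 = 38$)
$h = 102$ ($h = \left(-647 + 711\right) + 38 = 64 + 38 = 102$)
$y = - \frac{3}{350}$ ($y = \frac{102 \frac{1}{-1700}}{7} = \frac{102 \left(- \frac{1}{1700}\right)}{7} = \frac{1}{7} \left(- \frac{3}{50}\right) = - \frac{3}{350} \approx -0.0085714$)
$q{\left(n \right)} = - \frac{3}{350}$
$\left(-3768702 - 784863\right) \left(P + q{\left(-912 \right)}\right) = \left(-3768702 - 784863\right) \left(2474035 - \frac{3}{350}\right) = \left(-4553565\right) \frac{865912247}{350} = - \frac{788597540202111}{70}$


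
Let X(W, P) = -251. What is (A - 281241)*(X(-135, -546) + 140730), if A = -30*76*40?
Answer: -52320139239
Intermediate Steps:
A = -91200 (A = -2280*40 = -91200)
(A - 281241)*(X(-135, -546) + 140730) = (-91200 - 281241)*(-251 + 140730) = -372441*140479 = -52320139239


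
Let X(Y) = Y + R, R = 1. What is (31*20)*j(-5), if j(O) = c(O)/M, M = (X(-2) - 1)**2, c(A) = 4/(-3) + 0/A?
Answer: -620/3 ≈ -206.67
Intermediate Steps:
c(A) = -4/3 (c(A) = 4*(-1/3) + 0 = -4/3 + 0 = -4/3)
X(Y) = 1 + Y (X(Y) = Y + 1 = 1 + Y)
M = 4 (M = ((1 - 2) - 1)**2 = (-1 - 1)**2 = (-2)**2 = 4)
j(O) = -1/3 (j(O) = -4/3/4 = -4/3*1/4 = -1/3)
(31*20)*j(-5) = (31*20)*(-1/3) = 620*(-1/3) = -620/3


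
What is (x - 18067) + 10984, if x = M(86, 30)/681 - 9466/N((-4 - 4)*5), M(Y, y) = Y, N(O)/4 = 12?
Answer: -13220629/1816 ≈ -7280.1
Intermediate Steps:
N(O) = 48 (N(O) = 4*12 = 48)
x = -357901/1816 (x = 86/681 - 9466/48 = 86*(1/681) - 9466*1/48 = 86/681 - 4733/24 = -357901/1816 ≈ -197.08)
(x - 18067) + 10984 = (-357901/1816 - 18067) + 10984 = -33167573/1816 + 10984 = -13220629/1816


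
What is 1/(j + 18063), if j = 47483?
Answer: 1/65546 ≈ 1.5256e-5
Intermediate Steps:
1/(j + 18063) = 1/(47483 + 18063) = 1/65546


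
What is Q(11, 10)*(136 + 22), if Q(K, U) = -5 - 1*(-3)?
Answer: -316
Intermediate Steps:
Q(K, U) = -2 (Q(K, U) = -5 + 3 = -2)
Q(11, 10)*(136 + 22) = -2*(136 + 22) = -2*158 = -316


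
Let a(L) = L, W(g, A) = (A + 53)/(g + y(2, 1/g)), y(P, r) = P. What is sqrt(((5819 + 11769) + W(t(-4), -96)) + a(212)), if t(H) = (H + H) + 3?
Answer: sqrt(160329)/3 ≈ 133.47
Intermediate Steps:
t(H) = 3 + 2*H (t(H) = 2*H + 3 = 3 + 2*H)
W(g, A) = (53 + A)/(2 + g) (W(g, A) = (A + 53)/(g + 2) = (53 + A)/(2 + g))
sqrt(((5819 + 11769) + W(t(-4), -96)) + a(212)) = sqrt(((5819 + 11769) + (53 - 96)/(2 + (3 + 2*(-4)))) + 212) = sqrt((17588 - 43/(2 + (3 - 8))) + 212) = sqrt((17588 - 43/(2 - 5)) + 212) = sqrt((17588 - 43/(-3)) + 212) = sqrt((17588 - 1/3*(-43)) + 212) = sqrt((17588 + 43/3) + 212) = sqrt(52807/3 + 212) = sqrt(53443/3) = sqrt(160329)/3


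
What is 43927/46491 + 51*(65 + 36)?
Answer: 239519068/46491 ≈ 5151.9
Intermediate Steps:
43927/46491 + 51*(65 + 36) = 43927*(1/46491) + 51*101 = 43927/46491 + 5151 = 239519068/46491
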